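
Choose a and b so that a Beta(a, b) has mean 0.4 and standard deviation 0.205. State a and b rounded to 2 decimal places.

First σ² = 0.042025. Setting a = μn, b = (1−μ)n with n = a+b,
μ(1−μ)/(n+1) = 0.042025 ⇒ n+1 = 0.24/0.042025 = 5.7109 ⇒ n = 4.7109.
Hence a = 0.4×4.7109 = 1.88, b = 0.6×4.7109 = 2.83.

a = 1.88, b = 2.83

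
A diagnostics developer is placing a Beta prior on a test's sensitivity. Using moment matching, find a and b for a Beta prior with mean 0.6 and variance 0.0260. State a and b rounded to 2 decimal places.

a = 4.94, b = 3.29

Write ν = a+b; then a = μν and Var = μ(1−μ)/(ν+1).
ν = μ(1−μ)/Var − 1 = 0.24/0.0260 − 1 = 8.2308.
a = 0.6·8.2308 = 4.94, b = 0.4·8.2308 = 3.29.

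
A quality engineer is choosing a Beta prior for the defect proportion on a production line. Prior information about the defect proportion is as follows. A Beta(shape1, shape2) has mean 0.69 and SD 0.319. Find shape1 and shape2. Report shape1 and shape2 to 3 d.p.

shape1 = 0.760, shape2 = 0.342

First σ² = 0.101761. Setting shape1 = μn, shape2 = (1−μ)n with n = shape1+shape2,
μ(1−μ)/(n+1) = 0.101761 ⇒ n+1 = 0.2139/0.101761 = 2.1020 ⇒ n = 1.1020.
Hence shape1 = 0.69×1.1020 = 0.760, shape2 = 0.31×1.1020 = 0.342.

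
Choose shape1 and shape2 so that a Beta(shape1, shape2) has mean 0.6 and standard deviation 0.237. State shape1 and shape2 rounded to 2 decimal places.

shape1 = 1.96, shape2 = 1.31

Variance = 0.237² = 0.056169. The moment-matching identity shape1+shape2 = μ(1−μ)/Var − 1 gives
shape1+shape2 = 0.24/0.056169 − 1 = 3.2728, so shape1 = μ·3.2728 = 1.96 and shape2 = (1−μ)·3.2728 = 1.31.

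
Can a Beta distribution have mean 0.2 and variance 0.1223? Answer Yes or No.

Yes

The Beta variance bound is σ² < μ(1−μ).
Here μ(1−μ) = 0.2×0.8 = 0.16, and 0.1223 < 0.16.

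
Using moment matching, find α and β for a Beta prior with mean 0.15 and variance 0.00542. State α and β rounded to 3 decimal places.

α = 3.379, β = 19.145

By moment matching, α+β = μ(1−μ)/σ² − 1 = (0.15·0.85)/0.00542 − 1 = 23.5240 − 1 = 22.5240.
Since α/(α+β) = μ, α = 0.15·22.5240 = 3.379 and β = 0.85·22.5240 = 19.145.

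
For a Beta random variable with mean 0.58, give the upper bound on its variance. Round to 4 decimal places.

0.2436

Var = μ(1−μ)/(α+β+1), which approaches μ(1−μ) as α+β → 0.
So the supremum is μ(1−μ) = 0.58×0.42 = 0.2436.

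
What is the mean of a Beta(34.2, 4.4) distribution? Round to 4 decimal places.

E[X] = α/(α+β) = 34.2/38.6 = 0.8860.

0.8860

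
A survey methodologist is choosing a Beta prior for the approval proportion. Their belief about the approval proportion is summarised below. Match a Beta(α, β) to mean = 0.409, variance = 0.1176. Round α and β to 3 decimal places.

Let s = α+β. The Beta variance is μ(1−μ)/(s+1).
So s+1 = μ(1−μ)/σ² = (0.409×0.591)/0.1176 = 0.241719/0.1176 = 2.0554, giving s = 1.0554.
Then α = μs = 0.409×1.0554 = 0.432 and β = (1−μ)s = 0.591×1.0554 = 0.624.

α = 0.432, β = 0.624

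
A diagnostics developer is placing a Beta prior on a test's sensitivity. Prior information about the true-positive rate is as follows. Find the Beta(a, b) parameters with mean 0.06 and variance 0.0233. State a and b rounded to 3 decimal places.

Let s = a+b. The Beta variance is μ(1−μ)/(s+1).
So s+1 = μ(1−μ)/σ² = (0.06×0.94)/0.0233 = 0.0564/0.0233 = 2.4206, giving s = 1.4206.
Then a = μs = 0.06×1.4206 = 0.085 and b = (1−μ)s = 0.94×1.4206 = 1.335.

a = 0.085, b = 1.335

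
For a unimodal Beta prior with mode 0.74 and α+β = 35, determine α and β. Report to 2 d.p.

α = 25.42, β = 9.58

For α,β>1 the mode is (α−1)/(α+β−2), so α = mode·(κ−2)+1 = 0.74×33+1 = 25.42.
And β = (1−mode)·(κ−2)+1 = 0.26×33+1 = 9.58.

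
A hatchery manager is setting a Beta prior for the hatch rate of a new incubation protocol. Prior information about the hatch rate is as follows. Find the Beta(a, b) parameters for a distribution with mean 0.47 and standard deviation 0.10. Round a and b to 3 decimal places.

a = 11.238, b = 12.672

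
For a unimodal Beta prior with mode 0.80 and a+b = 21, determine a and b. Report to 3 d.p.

Mode = (a−1)/(κ−2) with κ = a+b, so a−1 = 0.80·19 = 15.200.
a = 16.200; b = κ − a = 4.800.

a = 16.200, b = 4.800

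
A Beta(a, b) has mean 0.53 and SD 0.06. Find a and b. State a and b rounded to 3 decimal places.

a = 36.143, b = 32.051

Variance = 0.06² = 0.0036. The moment-matching identity a+b = μ(1−μ)/Var − 1 gives
a+b = 0.2491/0.0036 − 1 = 68.1944, so a = μ·68.1944 = 36.143 and b = (1−μ)·68.1944 = 32.051.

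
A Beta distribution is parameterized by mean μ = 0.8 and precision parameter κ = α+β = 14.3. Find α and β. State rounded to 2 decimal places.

Split κ in proportion μ : (1−μ): α = 0.8·14.3 = 11.44, β = 14.3 − 11.44 = 2.86.

α = 11.44, β = 2.86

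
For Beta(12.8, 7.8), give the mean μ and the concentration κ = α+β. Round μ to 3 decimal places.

μ = 0.621, κ = 20.6

κ = α+β = 12.8+7.8 = 20.6; μ = α/κ = 12.8/20.6 = 0.621.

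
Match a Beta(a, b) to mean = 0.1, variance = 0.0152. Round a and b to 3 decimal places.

a = 0.492, b = 4.429

Let s = a+b. The Beta variance is μ(1−μ)/(s+1).
So s+1 = μ(1−μ)/σ² = (0.1×0.9)/0.0152 = 0.09/0.0152 = 5.9211, giving s = 4.9211.
Then a = μs = 0.1×4.9211 = 0.492 and b = (1−μ)s = 0.9×4.9211 = 4.429.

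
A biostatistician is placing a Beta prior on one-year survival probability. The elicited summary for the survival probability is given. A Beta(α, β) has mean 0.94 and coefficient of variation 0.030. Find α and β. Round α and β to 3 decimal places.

σ = CV·μ = 0.030×0.94 = 0.02820, so σ² = 0.000795.
s+1 = μ(1−μ)/σ² = 0.0564/0.000795 = 70.9220, so s = α+β = 69.9220.
α = μs = 65.727, β = (1−μ)s = 4.195.

α = 65.727, β = 4.195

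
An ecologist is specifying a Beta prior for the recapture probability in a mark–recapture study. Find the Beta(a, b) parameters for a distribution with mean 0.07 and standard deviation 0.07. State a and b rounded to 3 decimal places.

a = 0.860, b = 11.426

Variance = 0.07² = 0.0049. The moment-matching identity a+b = μ(1−μ)/Var − 1 gives
a+b = 0.0651/0.0049 − 1 = 12.2857, so a = μ·12.2857 = 0.860 and b = (1−μ)·12.2857 = 11.426.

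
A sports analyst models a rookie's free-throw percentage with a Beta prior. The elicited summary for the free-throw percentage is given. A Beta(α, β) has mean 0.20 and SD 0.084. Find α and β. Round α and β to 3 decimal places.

α = 4.335, β = 17.341

σ² = 0.084² = 0.007056.
With s = α+β, Var = μ(1−μ)/(s+1), so s+1 = (0.20×0.80)/0.007056 = 22.6757 and s = 21.6757.
α = μs = 4.335, β = (1−μ)s = 17.341.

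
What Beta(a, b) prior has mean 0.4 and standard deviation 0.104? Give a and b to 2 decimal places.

First σ² = 0.010816. Setting a = μn, b = (1−μ)n with n = a+b,
μ(1−μ)/(n+1) = 0.010816 ⇒ n+1 = 0.24/0.010816 = 22.1893 ⇒ n = 21.1893.
Hence a = 0.4×21.1893 = 8.48, b = 0.6×21.1893 = 12.71.

a = 8.48, b = 12.71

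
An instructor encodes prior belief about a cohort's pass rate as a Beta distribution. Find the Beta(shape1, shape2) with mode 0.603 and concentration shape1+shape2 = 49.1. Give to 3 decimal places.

shape1 = 29.401, shape2 = 19.699

For shape1,shape2>1 the mode is (shape1−1)/(shape1+shape2−2), so shape1 = mode·(κ−2)+1 = 0.603×47.1+1 = 29.401.
And shape2 = (1−mode)·(κ−2)+1 = 0.397×47.1+1 = 19.699.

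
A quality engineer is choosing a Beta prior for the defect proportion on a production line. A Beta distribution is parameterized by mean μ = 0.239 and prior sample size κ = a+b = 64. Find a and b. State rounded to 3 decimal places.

a = 15.296, b = 48.704

Split κ in proportion μ : (1−μ): a = 0.239·64 = 15.296, b = 64 − 15.296 = 48.704.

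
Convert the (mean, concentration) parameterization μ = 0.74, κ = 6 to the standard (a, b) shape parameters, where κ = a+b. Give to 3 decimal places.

a = μκ = 0.74×6 = 4.440 and b = (1−μ)κ = 0.26×6 = 1.560.

a = 4.440, b = 1.560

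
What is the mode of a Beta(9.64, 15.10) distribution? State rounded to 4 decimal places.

0.3799

The density x^(α−1)(1−x)^(β−1) is maximised at (α−1)/(α+β−2) = 8.64/22.74 = 0.3799.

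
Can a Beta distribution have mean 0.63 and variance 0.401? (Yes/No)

No

A Beta with mean μ has variance μ(1−μ)/(α+β+1) < μ(1−μ).
Here μ(1−μ) = 0.63×0.37 = 0.2331, and 0.401 ≥ 0.2331.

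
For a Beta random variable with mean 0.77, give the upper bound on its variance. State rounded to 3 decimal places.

Var = μ(1−μ)/(α+β+1), which approaches μ(1−μ) as α+β → 0.
So the supremum is μ(1−μ) = 0.77×0.23 = 0.177.

0.177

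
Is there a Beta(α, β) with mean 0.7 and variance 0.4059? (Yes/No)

For any Beta, Var(X) < E[X]·(1−E[X]).
Here μ(1−μ) = 0.7×0.3 = 0.21, and 0.4059 ≥ 0.21.

No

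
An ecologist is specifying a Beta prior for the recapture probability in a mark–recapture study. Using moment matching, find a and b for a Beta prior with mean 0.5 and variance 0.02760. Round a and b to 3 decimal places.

a = 4.029, b = 4.029

By moment matching, a+b = μ(1−μ)/σ² − 1 = (0.5·0.5)/0.02760 − 1 = 9.0580 − 1 = 8.0580.
Since a/(a+b) = μ, a = 0.5·8.0580 = 4.029 and b = 0.5·8.0580 = 4.029.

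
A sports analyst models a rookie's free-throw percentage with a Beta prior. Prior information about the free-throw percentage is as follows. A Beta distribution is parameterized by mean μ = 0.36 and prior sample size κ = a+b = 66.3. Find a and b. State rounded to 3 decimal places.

a = 23.868, b = 42.432

Split κ in proportion μ : (1−μ): a = 0.36·66.3 = 23.868, b = 66.3 − 23.868 = 42.432.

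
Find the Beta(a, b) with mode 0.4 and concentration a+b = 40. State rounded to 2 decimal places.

a = 16.20, b = 23.80

For a,b>1 the mode is (a−1)/(a+b−2), so a = mode·(κ−2)+1 = 0.4×38+1 = 16.20.
And b = (1−mode)·(κ−2)+1 = 0.6×38+1 = 23.80.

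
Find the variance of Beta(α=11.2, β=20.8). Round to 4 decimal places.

0.0069

α+β = 32.0 and αβ = 232.96, so Var = αβ/[(α+β)²(α+β+1)] = 232.96/33792.000 = 0.0069.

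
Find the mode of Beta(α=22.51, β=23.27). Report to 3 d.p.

0.491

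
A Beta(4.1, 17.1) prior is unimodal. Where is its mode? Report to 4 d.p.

0.1615

With α,β > 1, mode = (α−1)/(α+β−2) = 3.1/19.2 = 0.1615.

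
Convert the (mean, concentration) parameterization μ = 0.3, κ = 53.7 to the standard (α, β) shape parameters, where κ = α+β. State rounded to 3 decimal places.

Split κ in proportion μ : (1−μ): α = 0.3·53.7 = 16.110, β = 53.7 − 16.110 = 37.590.

α = 16.110, β = 37.590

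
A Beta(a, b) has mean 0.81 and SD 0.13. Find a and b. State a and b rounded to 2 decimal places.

a = 6.57, b = 1.54

First σ² = 0.0169. Setting a = μn, b = (1−μ)n with n = a+b,
μ(1−μ)/(n+1) = 0.0169 ⇒ n+1 = 0.1539/0.0169 = 9.1065 ⇒ n = 8.1065.
Hence a = 0.81×8.1065 = 6.57, b = 0.19×8.1065 = 1.54.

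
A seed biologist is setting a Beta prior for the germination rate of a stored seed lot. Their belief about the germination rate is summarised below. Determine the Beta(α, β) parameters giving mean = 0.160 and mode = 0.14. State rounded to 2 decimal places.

With s = α+β: μ = α/s and mode = (α−1)/(s−2). Eliminating α = μs,
μs − 1 = m(s−2) ⇒ s(μ−m) = 1−2m ⇒ s = 0.72/0.020 = 36.0000.
So α = μs = 5.76, β = (1−μ)s = 30.24.

α = 5.76, β = 30.24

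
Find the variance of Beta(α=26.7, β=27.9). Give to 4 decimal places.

0.0045

α+β = 54.6 and αβ = 744.93, so Var = αβ/[(α+β)²(α+β+1)] = 744.93/165752.496 = 0.0045.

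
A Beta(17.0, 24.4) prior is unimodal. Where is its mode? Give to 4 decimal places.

0.4061

The density x^(α−1)(1−x)^(β−1) is maximised at (α−1)/(α+β−2) = 16.0/39.4 = 0.4061.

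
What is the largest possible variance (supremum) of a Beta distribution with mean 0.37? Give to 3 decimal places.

0.233

Var = μ(1−μ)/(α+β+1), which approaches μ(1−μ) as α+β → 0.
So the supremum is μ(1−μ) = 0.37×0.63 = 0.233.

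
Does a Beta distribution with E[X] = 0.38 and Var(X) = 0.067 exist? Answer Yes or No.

For any Beta, Var(X) < E[X]·(1−E[X]).
Here μ(1−μ) = 0.38×0.62 = 0.2356, and 0.067 < 0.2356.

Yes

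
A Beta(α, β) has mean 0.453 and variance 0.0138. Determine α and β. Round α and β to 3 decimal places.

α = 7.681, β = 9.275

Let s = α+β. The Beta variance is μ(1−μ)/(s+1).
So s+1 = μ(1−μ)/σ² = (0.453×0.547)/0.0138 = 0.247791/0.0138 = 17.9559, giving s = 16.9559.
Then α = μs = 0.453×16.9559 = 7.681 and β = (1−μ)s = 0.547×16.9559 = 9.275.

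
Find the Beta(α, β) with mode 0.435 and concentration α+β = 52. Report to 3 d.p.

For α,β>1 the mode is (α−1)/(α+β−2), so α = mode·(κ−2)+1 = 0.435×50+1 = 22.750.
And β = (1−mode)·(κ−2)+1 = 0.565×50+1 = 29.250.

α = 22.750, β = 29.250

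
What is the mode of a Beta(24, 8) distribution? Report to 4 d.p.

0.7667

With α,β > 1, mode = (α−1)/(α+β−2) = 23/30 = 0.7667.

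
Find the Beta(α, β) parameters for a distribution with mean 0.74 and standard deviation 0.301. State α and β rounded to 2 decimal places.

α = 0.83, β = 0.29

σ² = 0.301² = 0.090601.
With s = α+β, Var = μ(1−μ)/(s+1), so s+1 = (0.74×0.26)/0.090601 = 2.1236 and s = 1.1236.
α = μs = 0.83, β = (1−μ)s = 0.29.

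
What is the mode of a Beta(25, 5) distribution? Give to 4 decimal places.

With α,β > 1, mode = (α−1)/(α+β−2) = 24/28 = 0.8571.

0.8571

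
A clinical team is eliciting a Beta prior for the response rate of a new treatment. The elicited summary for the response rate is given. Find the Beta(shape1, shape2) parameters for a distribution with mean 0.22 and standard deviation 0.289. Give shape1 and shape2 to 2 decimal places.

shape1 = 0.23, shape2 = 0.82

Variance = 0.289² = 0.083521. The moment-matching identity shape1+shape2 = μ(1−μ)/Var − 1 gives
shape1+shape2 = 0.1716/0.083521 − 1 = 1.0546, so shape1 = μ·1.0546 = 0.23 and shape2 = (1−μ)·1.0546 = 0.82.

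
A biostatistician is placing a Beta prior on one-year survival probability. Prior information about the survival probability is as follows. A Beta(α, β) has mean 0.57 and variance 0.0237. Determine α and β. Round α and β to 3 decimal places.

By moment matching, α+β = μ(1−μ)/σ² − 1 = (0.57·0.43)/0.0237 − 1 = 10.3418 − 1 = 9.3418.
Since α/(α+β) = μ, α = 0.57·9.3418 = 5.325 and β = 0.43·9.3418 = 4.017.

α = 5.325, β = 4.017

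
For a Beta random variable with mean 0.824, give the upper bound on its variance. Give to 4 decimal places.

For fixed mean μ the Beta variance is μ(1−μ)/(α+β+1), increasing as α+β decreases.
Its least upper bound (not attained) is μ(1−μ) = 0.824·0.176 = 0.1450.

0.1450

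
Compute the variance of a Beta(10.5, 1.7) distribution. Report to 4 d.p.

0.0091

Var = αβ/[(α+β)²(α+β+1)] = (10.5×1.7)/(12.2²×13.2) = 17.85/1964.688 = 0.0091.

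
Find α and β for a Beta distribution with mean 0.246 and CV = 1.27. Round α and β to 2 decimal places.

σ = CV·μ = 1.27×0.246 = 0.31242, so σ² = 0.097606.
s+1 = μ(1−μ)/σ² = 0.185484/0.097606 = 1.9003, so s = α+β = 0.9003.
α = μs = 0.22, β = (1−μ)s = 0.68.

α = 0.22, β = 0.68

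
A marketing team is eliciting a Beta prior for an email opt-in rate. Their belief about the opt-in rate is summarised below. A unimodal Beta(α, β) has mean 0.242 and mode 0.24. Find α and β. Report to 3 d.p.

Let s = α+β. Mean gives α = μs = 0.242s; mode gives (α−1)/(s−2) = 0.24.
Substituting: 0.242s − 1 = 0.24(s−2) = 0.24s − 0.48, so 0.002s = 0.52 and s = 260.0000.
Then α = 0.242×260.0000 = 62.920 and β = s−α = 197.080.

α = 62.920, β = 197.080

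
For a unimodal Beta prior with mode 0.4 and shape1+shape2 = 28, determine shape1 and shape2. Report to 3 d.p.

Since the density peak of Beta(shape1,shape2) is at (shape1−1)/(shape1+shape2−2),
shape1 = 1 + 0.4(28−2) = 11.400 and shape2 = 28 − 11.400 = 16.600.

shape1 = 11.400, shape2 = 16.600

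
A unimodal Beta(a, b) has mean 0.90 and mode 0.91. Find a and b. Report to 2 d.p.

With s = a+b: μ = a/s and mode = (a−1)/(s−2). Eliminating a = μs,
μs − 1 = m(s−2) ⇒ s(μ−m) = 1−2m ⇒ s = -0.82/-0.01 = 82.0000.
So a = μs = 73.80, b = (1−μ)s = 8.20.

a = 73.80, b = 8.20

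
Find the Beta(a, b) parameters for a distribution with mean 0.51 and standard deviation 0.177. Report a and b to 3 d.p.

a = 3.558, b = 3.419

Variance = 0.177² = 0.031329. The moment-matching identity a+b = μ(1−μ)/Var − 1 gives
a+b = 0.2499/0.031329 − 1 = 6.9766, so a = μ·6.9766 = 3.558 and b = (1−μ)·6.9766 = 3.419.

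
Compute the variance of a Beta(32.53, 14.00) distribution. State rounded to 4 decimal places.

μ = 32.53/46.53 = 0.699119; Var = μ(1−μ)/(α+β+1) = 0.2103517/47.53 = 0.0044.

0.0044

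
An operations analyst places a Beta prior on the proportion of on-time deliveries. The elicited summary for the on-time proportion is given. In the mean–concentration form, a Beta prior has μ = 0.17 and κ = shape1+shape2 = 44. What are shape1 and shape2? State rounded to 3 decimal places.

shape1 = 7.480, shape2 = 36.520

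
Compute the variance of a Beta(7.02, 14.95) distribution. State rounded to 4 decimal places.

0.0095

μ = 7.02/21.97 = 0.319527; Var = μ(1−μ)/(α+β+1) = 0.2174294/22.97 = 0.0095.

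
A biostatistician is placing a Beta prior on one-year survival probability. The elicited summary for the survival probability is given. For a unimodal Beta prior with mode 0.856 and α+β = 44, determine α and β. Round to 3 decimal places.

For α,β>1 the mode is (α−1)/(α+β−2), so α = mode·(κ−2)+1 = 0.856×42+1 = 36.952.
And β = (1−mode)·(κ−2)+1 = 0.144×42+1 = 7.048.

α = 36.952, β = 7.048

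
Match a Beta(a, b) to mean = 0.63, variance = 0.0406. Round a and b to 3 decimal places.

a = 2.987, b = 1.754

By moment matching, a+b = μ(1−μ)/σ² − 1 = (0.63·0.37)/0.0406 − 1 = 5.7414 − 1 = 4.7414.
Since a/(a+b) = μ, a = 0.63·4.7414 = 2.987 and b = 0.37·4.7414 = 1.754.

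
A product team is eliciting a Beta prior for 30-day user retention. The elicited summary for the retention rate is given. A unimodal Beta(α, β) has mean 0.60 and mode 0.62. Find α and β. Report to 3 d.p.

α = 7.200, β = 4.800

With s = α+β: μ = α/s and mode = (α−1)/(s−2). Eliminating α = μs,
μs − 1 = m(s−2) ⇒ s(μ−m) = 1−2m ⇒ s = -0.24/-0.02 = 12.0000.
So α = μs = 7.200, β = (1−μ)s = 4.800.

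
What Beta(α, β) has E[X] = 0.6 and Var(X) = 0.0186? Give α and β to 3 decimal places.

α = 7.142, β = 4.761

Let s = α+β. The Beta variance is μ(1−μ)/(s+1).
So s+1 = μ(1−μ)/σ² = (0.6×0.4)/0.0186 = 0.24/0.0186 = 12.9032, giving s = 11.9032.
Then α = μs = 0.6×11.9032 = 7.142 and β = (1−μ)s = 0.4×11.9032 = 4.761.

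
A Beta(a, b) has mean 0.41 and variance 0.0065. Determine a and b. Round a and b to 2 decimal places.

By moment matching, a+b = μ(1−μ)/σ² − 1 = (0.41·0.59)/0.0065 − 1 = 37.2154 − 1 = 36.2154.
Since a/(a+b) = μ, a = 0.41·36.2154 = 14.85 and b = 0.59·36.2154 = 21.37.

a = 14.85, b = 21.37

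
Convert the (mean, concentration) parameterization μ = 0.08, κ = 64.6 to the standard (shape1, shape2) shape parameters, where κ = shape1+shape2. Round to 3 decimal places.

shape1 = 5.168, shape2 = 59.432

Split κ in proportion μ : (1−μ): shape1 = 0.08·64.6 = 5.168, shape2 = 64.6 − 5.168 = 59.432.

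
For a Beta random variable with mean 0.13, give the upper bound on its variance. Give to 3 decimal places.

0.113

For fixed mean μ the Beta variance is μ(1−μ)/(α+β+1), increasing as α+β decreases.
Its least upper bound (not attained) is μ(1−μ) = 0.13·0.87 = 0.113.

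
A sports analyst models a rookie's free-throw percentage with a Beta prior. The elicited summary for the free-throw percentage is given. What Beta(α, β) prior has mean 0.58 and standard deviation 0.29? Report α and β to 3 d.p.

α = 1.100, β = 0.797

First σ² = 0.0841. Setting α = μn, β = (1−μ)n with n = α+β,
μ(1−μ)/(n+1) = 0.0841 ⇒ n+1 = 0.2436/0.0841 = 2.8966 ⇒ n = 1.8966.
Hence α = 0.58×1.8966 = 1.100, β = 0.42×1.8966 = 0.797.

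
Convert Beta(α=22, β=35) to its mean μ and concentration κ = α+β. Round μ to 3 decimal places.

κ = α+β = 22+35 = 57; μ = α/κ = 22/57 = 0.386.

μ = 0.386, κ = 57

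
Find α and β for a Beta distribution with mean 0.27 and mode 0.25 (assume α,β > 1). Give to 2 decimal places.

α = 6.75, β = 18.25

With s = α+β: μ = α/s and mode = (α−1)/(s−2). Eliminating α = μs,
μs − 1 = m(s−2) ⇒ s(μ−m) = 1−2m ⇒ s = 0.50/0.02 = 25.0000.
So α = μs = 6.75, β = (1−μ)s = 18.25.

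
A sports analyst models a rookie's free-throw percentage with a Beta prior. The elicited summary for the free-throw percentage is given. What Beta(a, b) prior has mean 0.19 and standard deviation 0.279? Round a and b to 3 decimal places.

a = 0.186, b = 0.791

First σ² = 0.077841. Setting a = μn, b = (1−μ)n with n = a+b,
μ(1−μ)/(n+1) = 0.077841 ⇒ n+1 = 0.1539/0.077841 = 1.9771 ⇒ n = 0.9771.
Hence a = 0.19×0.9771 = 0.186, b = 0.81×0.9771 = 0.791.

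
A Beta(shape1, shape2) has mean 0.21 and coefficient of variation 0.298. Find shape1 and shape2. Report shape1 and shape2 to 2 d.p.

shape1 = 8.69, shape2 = 32.68

Var = (CV·μ)² = (0.298×0.21)² = 0.003916.
shape1+shape2 = μ(1−μ)/Var − 1 = 0.1659/0.003916 − 1 = 41.3619.
Thus shape1 = 0.21·41.3619 = 8.69 and shape2 = 0.79·41.3619 = 32.68.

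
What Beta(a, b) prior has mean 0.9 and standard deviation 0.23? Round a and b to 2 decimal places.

First σ² = 0.0529. Setting a = μn, b = (1−μ)n with n = a+b,
μ(1−μ)/(n+1) = 0.0529 ⇒ n+1 = 0.09/0.0529 = 1.7013 ⇒ n = 0.7013.
Hence a = 0.9×0.7013 = 0.63, b = 0.1×0.7013 = 0.07.

a = 0.63, b = 0.07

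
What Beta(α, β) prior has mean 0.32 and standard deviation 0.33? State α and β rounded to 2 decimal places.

α = 0.32, β = 0.68

First σ² = 0.1089. Setting α = μn, β = (1−μ)n with n = α+β,
μ(1−μ)/(n+1) = 0.1089 ⇒ n+1 = 0.2176/0.1089 = 1.9982 ⇒ n = 0.9982.
Hence α = 0.32×0.9982 = 0.32, β = 0.68×0.9982 = 0.68.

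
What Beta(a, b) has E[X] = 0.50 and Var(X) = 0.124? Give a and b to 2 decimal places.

a = 0.51, b = 0.51

Write ν = a+b; then a = μν and Var = μ(1−μ)/(ν+1).
ν = μ(1−μ)/Var − 1 = 0.2500/0.124 − 1 = 1.0161.
a = 0.50·1.0161 = 0.51, b = 0.50·1.0161 = 0.51.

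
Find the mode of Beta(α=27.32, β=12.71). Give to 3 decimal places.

The density x^(α−1)(1−x)^(β−1) is maximised at (α−1)/(α+β−2) = 26.32/38.03 = 0.692.

0.692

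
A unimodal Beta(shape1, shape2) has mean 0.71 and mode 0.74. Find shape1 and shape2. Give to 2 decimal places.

Let s = shape1+shape2. Mean gives shape1 = μs = 0.71s; mode gives (shape1−1)/(s−2) = 0.74.
Substituting: 0.71s − 1 = 0.74(s−2) = 0.74s − 1.48, so -0.03s = -0.48 and s = 16.0000.
Then shape1 = 0.71×16.0000 = 11.36 and shape2 = s−shape1 = 4.64.

shape1 = 11.36, shape2 = 4.64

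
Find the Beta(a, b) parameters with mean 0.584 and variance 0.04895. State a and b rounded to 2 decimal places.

Write ν = a+b; then a = μν and Var = μ(1−μ)/(ν+1).
ν = μ(1−μ)/Var − 1 = 0.242944/0.04895 − 1 = 3.9631.
a = 0.584·3.9631 = 2.31, b = 0.416·3.9631 = 1.65.

a = 2.31, b = 1.65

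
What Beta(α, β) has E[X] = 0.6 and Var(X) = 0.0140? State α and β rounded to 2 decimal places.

α = 9.69, β = 6.46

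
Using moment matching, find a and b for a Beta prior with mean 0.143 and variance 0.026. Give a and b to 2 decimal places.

a = 0.53, b = 3.18

Write ν = a+b; then a = μν and Var = μ(1−μ)/(ν+1).
ν = μ(1−μ)/Var − 1 = 0.122551/0.026 − 1 = 3.7135.
a = 0.143·3.7135 = 0.53, b = 0.857·3.7135 = 3.18.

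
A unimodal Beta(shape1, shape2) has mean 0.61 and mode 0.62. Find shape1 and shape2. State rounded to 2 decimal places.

Let s = shape1+shape2. Mean gives shape1 = μs = 0.61s; mode gives (shape1−1)/(s−2) = 0.62.
Substituting: 0.61s − 1 = 0.62(s−2) = 0.62s − 1.24, so -0.01s = -0.24 and s = 24.0000.
Then shape1 = 0.61×24.0000 = 14.64 and shape2 = s−shape1 = 9.36.

shape1 = 14.64, shape2 = 9.36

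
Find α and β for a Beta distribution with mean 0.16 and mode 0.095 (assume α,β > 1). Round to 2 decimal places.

α = 1.99, β = 10.47

With s = α+β: μ = α/s and mode = (α−1)/(s−2). Eliminating α = μs,
μs − 1 = m(s−2) ⇒ s(μ−m) = 1−2m ⇒ s = 0.810/0.065 = 12.4615.
So α = μs = 1.99, β = (1−μ)s = 10.47.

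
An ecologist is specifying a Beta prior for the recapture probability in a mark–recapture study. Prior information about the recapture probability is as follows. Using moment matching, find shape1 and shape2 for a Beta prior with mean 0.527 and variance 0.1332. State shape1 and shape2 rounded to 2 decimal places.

shape1 = 0.46, shape2 = 0.41

Let s = shape1+shape2. The Beta variance is μ(1−μ)/(s+1).
So s+1 = μ(1−μ)/σ² = (0.527×0.473)/0.1332 = 0.249271/0.1332 = 1.8714, giving s = 0.8714.
Then shape1 = μs = 0.527×0.8714 = 0.46 and shape2 = (1−μ)s = 0.473×0.8714 = 0.41.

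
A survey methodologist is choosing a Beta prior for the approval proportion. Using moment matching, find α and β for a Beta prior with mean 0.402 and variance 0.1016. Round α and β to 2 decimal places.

α = 0.55, β = 0.82

By moment matching, α+β = μ(1−μ)/σ² − 1 = (0.402·0.598)/0.1016 − 1 = 2.3661 − 1 = 1.3661.
Since α/(α+β) = μ, α = 0.402·1.3661 = 0.55 and β = 0.598·1.3661 = 0.82.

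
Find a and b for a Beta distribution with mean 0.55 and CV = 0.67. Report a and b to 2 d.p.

a = 0.45, b = 0.37

Var = (CV·μ)² = (0.67×0.55)² = 0.135792.
a+b = μ(1−μ)/Var − 1 = 0.2475/0.135792 − 1 = 0.8226.
Thus a = 0.55·0.8226 = 0.45 and b = 0.45·0.8226 = 0.37.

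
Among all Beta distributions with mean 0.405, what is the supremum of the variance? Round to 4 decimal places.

For fixed mean μ the Beta variance is μ(1−μ)/(α+β+1), increasing as α+β decreases.
Its least upper bound (not attained) is μ(1−μ) = 0.405·0.595 = 0.2410.

0.2410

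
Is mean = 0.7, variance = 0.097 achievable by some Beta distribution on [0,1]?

Yes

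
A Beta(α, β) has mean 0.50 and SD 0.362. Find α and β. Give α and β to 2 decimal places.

First σ² = 0.131044. Setting α = μn, β = (1−μ)n with n = α+β,
μ(1−μ)/(n+1) = 0.131044 ⇒ n+1 = 0.2500/0.131044 = 1.9078 ⇒ n = 0.9078.
Hence α = 0.50×0.9078 = 0.45, β = 0.50×0.9078 = 0.45.

α = 0.45, β = 0.45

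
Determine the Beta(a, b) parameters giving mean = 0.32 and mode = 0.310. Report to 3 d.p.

a = 12.160, b = 25.840

Let s = a+b. Mean gives a = μs = 0.32s; mode gives (a−1)/(s−2) = 0.310.
Substituting: 0.32s − 1 = 0.310(s−2) = 0.310s − 0.620, so 0.010s = 0.380 and s = 38.0000.
Then a = 0.32×38.0000 = 12.160 and b = s−a = 25.840.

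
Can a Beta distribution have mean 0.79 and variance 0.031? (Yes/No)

Yes

A Beta with mean μ has variance μ(1−μ)/(α+β+1) < μ(1−μ).
Here μ(1−μ) = 0.79×0.21 = 0.1659, and 0.031 < 0.1659.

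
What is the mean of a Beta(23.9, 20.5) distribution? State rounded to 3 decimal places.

The Beta mean is α/(α+β) = 23.9/(23.9+20.5) = 0.538.

0.538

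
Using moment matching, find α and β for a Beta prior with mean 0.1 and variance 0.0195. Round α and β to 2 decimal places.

α = 0.36, β = 3.25

By moment matching, α+β = μ(1−μ)/σ² − 1 = (0.1·0.9)/0.0195 − 1 = 4.6154 − 1 = 3.6154.
Since α/(α+β) = μ, α = 0.1·3.6154 = 0.36 and β = 0.9·3.6154 = 3.25.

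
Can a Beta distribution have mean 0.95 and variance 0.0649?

No

The Beta variance bound is σ² < μ(1−μ).
Here μ(1−μ) = 0.95×0.05 = 0.0475, and 0.0649 ≥ 0.0475.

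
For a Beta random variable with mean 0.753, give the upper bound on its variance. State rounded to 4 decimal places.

Var = μ(1−μ)/(α+β+1), which approaches μ(1−μ) as α+β → 0.
So the supremum is μ(1−μ) = 0.753×0.247 = 0.1860.

0.1860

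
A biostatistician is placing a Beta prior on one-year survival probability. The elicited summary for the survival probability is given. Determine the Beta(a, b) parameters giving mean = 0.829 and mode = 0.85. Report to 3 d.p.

a = 27.633, b = 5.700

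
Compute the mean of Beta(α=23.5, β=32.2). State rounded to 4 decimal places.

The Beta mean is α/(α+β) = 23.5/(23.5+32.2) = 0.4219.

0.4219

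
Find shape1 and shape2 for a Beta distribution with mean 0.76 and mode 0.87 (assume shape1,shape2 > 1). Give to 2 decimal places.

shape1 = 5.11, shape2 = 1.61

With s = shape1+shape2: μ = shape1/s and mode = (shape1−1)/(s−2). Eliminating shape1 = μs,
μs − 1 = m(s−2) ⇒ s(μ−m) = 1−2m ⇒ s = -0.74/-0.11 = 6.7273.
So shape1 = μs = 5.11, shape2 = (1−μ)s = 1.61.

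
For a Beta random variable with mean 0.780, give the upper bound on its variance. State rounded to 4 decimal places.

Var = μ(1−μ)/(α+β+1), which approaches μ(1−μ) as α+β → 0.
So the supremum is μ(1−μ) = 0.780×0.220 = 0.1716.

0.1716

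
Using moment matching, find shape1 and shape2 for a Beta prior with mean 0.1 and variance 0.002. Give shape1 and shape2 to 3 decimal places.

shape1 = 4.400, shape2 = 39.600

By moment matching, shape1+shape2 = μ(1−μ)/σ² − 1 = (0.1·0.9)/0.002 − 1 = 45.0000 − 1 = 44.0000.
Since shape1/(shape1+shape2) = μ, shape1 = 0.1·44.0000 = 4.400 and shape2 = 0.9·44.0000 = 39.600.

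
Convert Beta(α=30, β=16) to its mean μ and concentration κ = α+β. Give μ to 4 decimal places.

μ = 0.6522, κ = 46

κ = α+β = 30+16 = 46; μ = α/κ = 30/46 = 0.6522.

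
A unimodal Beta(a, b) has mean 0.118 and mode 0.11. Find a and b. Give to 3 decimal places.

With s = a+b: μ = a/s and mode = (a−1)/(s−2). Eliminating a = μs,
μs − 1 = m(s−2) ⇒ s(μ−m) = 1−2m ⇒ s = 0.78/0.008 = 97.5000.
So a = μs = 11.505, b = (1−μ)s = 85.995.

a = 11.505, b = 85.995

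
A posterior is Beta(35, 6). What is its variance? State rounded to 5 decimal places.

0.00297

α+β = 41 and αβ = 210, so Var = αβ/[(α+β)²(α+β+1)] = 210/70602 = 0.00297.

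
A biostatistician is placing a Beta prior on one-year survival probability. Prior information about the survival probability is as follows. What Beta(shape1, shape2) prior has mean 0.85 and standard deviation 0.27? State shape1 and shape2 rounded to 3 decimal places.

First σ² = 0.0729. Setting shape1 = μn, shape2 = (1−μ)n with n = shape1+shape2,
μ(1−μ)/(n+1) = 0.0729 ⇒ n+1 = 0.1275/0.0729 = 1.7490 ⇒ n = 0.7490.
Hence shape1 = 0.85×0.7490 = 0.637, shape2 = 0.15×0.7490 = 0.112.

shape1 = 0.637, shape2 = 0.112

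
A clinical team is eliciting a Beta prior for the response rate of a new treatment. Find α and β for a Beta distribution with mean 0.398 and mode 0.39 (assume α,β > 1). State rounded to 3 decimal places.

α = 10.945, β = 16.555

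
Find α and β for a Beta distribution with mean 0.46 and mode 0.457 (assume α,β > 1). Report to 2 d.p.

α = 13.19, β = 15.48

Let s = α+β. Mean gives α = μs = 0.46s; mode gives (α−1)/(s−2) = 0.457.
Substituting: 0.46s − 1 = 0.457(s−2) = 0.457s − 0.914, so 0.003s = 0.086 and s = 28.6667.
Then α = 0.46×28.6667 = 13.19 and β = s−α = 15.48.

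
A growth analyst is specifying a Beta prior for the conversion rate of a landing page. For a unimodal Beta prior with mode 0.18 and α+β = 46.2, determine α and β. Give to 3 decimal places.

Since the density peak of Beta(α,β) is at (α−1)/(α+β−2),
α = 1 + 0.18(46.2−2) = 8.956 and β = 46.2 − 8.956 = 37.244.

α = 8.956, β = 37.244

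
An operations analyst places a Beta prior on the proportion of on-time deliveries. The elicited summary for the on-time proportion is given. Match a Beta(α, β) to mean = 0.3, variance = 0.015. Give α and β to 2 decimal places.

α = 3.90, β = 9.10

By moment matching, α+β = μ(1−μ)/σ² − 1 = (0.3·0.7)/0.015 − 1 = 14.0000 − 1 = 13.0000.
Since α/(α+β) = μ, α = 0.3·13.0000 = 3.90 and β = 0.7·13.0000 = 9.10.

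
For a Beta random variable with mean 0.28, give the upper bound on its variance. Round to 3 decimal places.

Var = μ(1−μ)/(α+β+1), which approaches μ(1−μ) as α+β → 0.
So the supremum is μ(1−μ) = 0.28×0.72 = 0.202.

0.202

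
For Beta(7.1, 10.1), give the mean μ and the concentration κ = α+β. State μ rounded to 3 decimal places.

κ = α+β = 7.1+10.1 = 17.2; μ = α/κ = 7.1/17.2 = 0.413.

μ = 0.413, κ = 17.2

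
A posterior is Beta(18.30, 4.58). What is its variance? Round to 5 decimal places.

0.00670

Var = αβ/[(α+β)²(α+β+1)] = (18.30×4.58)/(22.88²×23.88) = 83.8140/12501.046272 = 0.00670.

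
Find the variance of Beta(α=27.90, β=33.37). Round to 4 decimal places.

Var = αβ/[(α+β)²(α+β+1)] = (27.90×33.37)/(61.27²×62.27) = 931.0230/233762.383283 = 0.0040.

0.0040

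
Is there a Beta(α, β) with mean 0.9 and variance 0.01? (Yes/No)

Yes

A Beta with mean μ has variance μ(1−μ)/(α+β+1) < μ(1−μ).
Here μ(1−μ) = 0.9×0.1 = 0.09, and 0.01 < 0.09.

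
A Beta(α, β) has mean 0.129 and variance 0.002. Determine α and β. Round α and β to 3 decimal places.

By moment matching, α+β = μ(1−μ)/σ² − 1 = (0.129·0.871)/0.002 − 1 = 56.1795 − 1 = 55.1795.
Since α/(α+β) = μ, α = 0.129·55.1795 = 7.118 and β = 0.871·55.1795 = 48.061.

α = 7.118, β = 48.061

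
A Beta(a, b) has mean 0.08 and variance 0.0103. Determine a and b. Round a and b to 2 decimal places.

By moment matching, a+b = μ(1−μ)/σ² − 1 = (0.08·0.92)/0.0103 − 1 = 7.1456 − 1 = 6.1456.
Since a/(a+b) = μ, a = 0.08·6.1456 = 0.49 and b = 0.92·6.1456 = 5.65.

a = 0.49, b = 5.65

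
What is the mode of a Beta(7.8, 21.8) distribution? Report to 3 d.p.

The density x^(α−1)(1−x)^(β−1) is maximised at (α−1)/(α+β−2) = 6.8/27.6 = 0.246.

0.246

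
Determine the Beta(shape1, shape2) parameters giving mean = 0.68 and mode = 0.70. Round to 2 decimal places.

With s = shape1+shape2: μ = shape1/s and mode = (shape1−1)/(s−2). Eliminating shape1 = μs,
μs − 1 = m(s−2) ⇒ s(μ−m) = 1−2m ⇒ s = -0.40/-0.02 = 20.0000.
So shape1 = μs = 13.60, shape2 = (1−μ)s = 6.40.

shape1 = 13.60, shape2 = 6.40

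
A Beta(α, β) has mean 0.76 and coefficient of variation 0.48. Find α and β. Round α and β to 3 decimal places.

α = 0.282, β = 0.089

σ = CV·μ = 0.48×0.76 = 0.36480, so σ² = 0.133079.
s+1 = μ(1−μ)/σ² = 0.1824/0.133079 = 1.3706, so s = α+β = 0.3706.
α = μs = 0.282, β = (1−μ)s = 0.089.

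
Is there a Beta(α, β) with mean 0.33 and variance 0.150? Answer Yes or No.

Yes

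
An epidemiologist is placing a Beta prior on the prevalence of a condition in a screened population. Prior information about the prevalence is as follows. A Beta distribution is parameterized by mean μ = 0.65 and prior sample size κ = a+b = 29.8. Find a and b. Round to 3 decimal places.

Split κ in proportion μ : (1−μ): a = 0.65·29.8 = 19.370, b = 29.8 − 19.370 = 10.430.

a = 19.370, b = 10.430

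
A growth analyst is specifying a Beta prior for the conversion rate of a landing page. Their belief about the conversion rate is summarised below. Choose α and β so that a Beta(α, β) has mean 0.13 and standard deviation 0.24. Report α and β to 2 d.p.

σ² = 0.24² = 0.0576.
With s = α+β, Var = μ(1−μ)/(s+1), so s+1 = (0.13×0.87)/0.0576 = 1.9635 and s = 0.9635.
α = μs = 0.13, β = (1−μ)s = 0.84.

α = 0.13, β = 0.84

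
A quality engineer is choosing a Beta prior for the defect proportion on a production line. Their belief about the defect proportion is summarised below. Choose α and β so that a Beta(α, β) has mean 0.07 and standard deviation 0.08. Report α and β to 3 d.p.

α = 0.642, β = 8.530

Variance = 0.08² = 0.0064. The moment-matching identity α+β = μ(1−μ)/Var − 1 gives
α+β = 0.0651/0.0064 − 1 = 9.1719, so α = μ·9.1719 = 0.642 and β = (1−μ)·9.1719 = 8.530.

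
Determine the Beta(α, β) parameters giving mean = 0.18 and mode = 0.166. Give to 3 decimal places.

α = 8.589, β = 39.126

Let s = α+β. Mean gives α = μs = 0.18s; mode gives (α−1)/(s−2) = 0.166.
Substituting: 0.18s − 1 = 0.166(s−2) = 0.166s − 0.332, so 0.014s = 0.668 and s = 47.7143.
Then α = 0.18×47.7143 = 8.589 and β = s−α = 39.126.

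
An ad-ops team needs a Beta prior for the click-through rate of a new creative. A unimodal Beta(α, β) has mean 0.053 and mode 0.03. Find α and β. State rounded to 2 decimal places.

α = 2.17, β = 38.70

Let s = α+β. Mean gives α = μs = 0.053s; mode gives (α−1)/(s−2) = 0.03.
Substituting: 0.053s − 1 = 0.03(s−2) = 0.03s − 0.06, so 0.023s = 0.94 and s = 40.8696.
Then α = 0.053×40.8696 = 2.17 and β = s−α = 38.70.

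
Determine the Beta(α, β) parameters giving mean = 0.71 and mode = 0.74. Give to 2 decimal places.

α = 11.36, β = 4.64

With s = α+β: μ = α/s and mode = (α−1)/(s−2). Eliminating α = μs,
μs − 1 = m(s−2) ⇒ s(μ−m) = 1−2m ⇒ s = -0.48/-0.03 = 16.0000.
So α = μs = 11.36, β = (1−μ)s = 4.64.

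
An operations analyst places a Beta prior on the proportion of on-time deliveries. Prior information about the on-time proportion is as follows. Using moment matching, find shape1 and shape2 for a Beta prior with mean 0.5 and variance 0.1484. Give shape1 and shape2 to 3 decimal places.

By moment matching, shape1+shape2 = μ(1−μ)/σ² − 1 = (0.5·0.5)/0.1484 − 1 = 1.6846 − 1 = 0.6846.
Since shape1/(shape1+shape2) = μ, shape1 = 0.5·0.6846 = 0.342 and shape2 = 0.5·0.6846 = 0.342.

shape1 = 0.342, shape2 = 0.342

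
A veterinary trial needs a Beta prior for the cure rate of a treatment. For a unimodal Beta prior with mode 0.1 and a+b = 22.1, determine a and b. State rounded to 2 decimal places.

a = 3.01, b = 19.09

Since the density peak of Beta(a,b) is at (a−1)/(a+b−2),
a = 1 + 0.1(22.1−2) = 3.01 and b = 22.1 − 3.01 = 19.09.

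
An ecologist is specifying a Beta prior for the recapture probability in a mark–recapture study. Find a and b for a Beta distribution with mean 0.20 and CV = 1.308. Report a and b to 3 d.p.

a = 0.268, b = 1.070

σ = CV·μ = 1.308×0.20 = 0.26160, so σ² = 0.068435.
s+1 = μ(1−μ)/σ² = 0.1600/0.068435 = 2.3380, so s = a+b = 1.3380.
a = μs = 0.268, b = (1−μ)s = 1.070.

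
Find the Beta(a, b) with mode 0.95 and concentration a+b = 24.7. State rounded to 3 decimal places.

Mode = (a−1)/(κ−2) with κ = a+b, so a−1 = 0.95·22.7 = 21.565.
a = 22.565; b = κ − a = 2.135.

a = 22.565, b = 2.135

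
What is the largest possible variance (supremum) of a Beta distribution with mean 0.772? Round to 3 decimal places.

0.176

Var = μ(1−μ)/(α+β+1), which approaches μ(1−μ) as α+β → 0.
So the supremum is μ(1−μ) = 0.772×0.228 = 0.176.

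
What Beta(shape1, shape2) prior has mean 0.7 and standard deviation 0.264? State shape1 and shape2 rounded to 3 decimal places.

Variance = 0.264² = 0.069696. The moment-matching identity shape1+shape2 = μ(1−μ)/Var − 1 gives
shape1+shape2 = 0.21/0.069696 − 1 = 2.0131, so shape1 = μ·2.0131 = 1.409 and shape2 = (1−μ)·2.0131 = 0.604.

shape1 = 1.409, shape2 = 0.604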